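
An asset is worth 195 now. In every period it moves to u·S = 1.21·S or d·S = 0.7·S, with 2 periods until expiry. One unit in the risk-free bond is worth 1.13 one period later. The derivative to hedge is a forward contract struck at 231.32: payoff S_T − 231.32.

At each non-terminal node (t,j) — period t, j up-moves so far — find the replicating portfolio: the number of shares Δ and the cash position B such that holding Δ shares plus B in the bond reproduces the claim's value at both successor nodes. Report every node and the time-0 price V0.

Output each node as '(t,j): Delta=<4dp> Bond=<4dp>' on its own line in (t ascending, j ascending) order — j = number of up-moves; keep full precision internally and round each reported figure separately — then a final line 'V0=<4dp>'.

(0,0): Delta=1.0000 Bond=-181.1575
(1,0): Delta=1.0000 Bond=-204.7080
(1,1): Delta=1.0000 Bond=-204.7080
V0=13.8425

Under the risk-neutral measure, an up-move has probability p* = (R−d)/(u−d) = 0.8431 and values discount at R = 1.13.
Payoff layer (t=2): V(2,0)=-135.7700, V(2,1)=-66.1550, V(2,2)=54.1795
(1,0): S=136.5000. Δ = (V_up−V_dn)/(S_up−S_dn) = (-66.1550−-135.7700)/(165.1650−95.5500) = 1.0000. V = [p*·-66.1550 + (1−p*)·-135.7700]/1.13 = -68.2080. B = V − Δ·S = -204.7080.
(1,1): S=235.9500. Δ = (V_up−V_dn)/(S_up−S_dn) = (54.1795−-66.1550)/(285.4995−165.1650) = 1.0000. V = [p*·54.1795 + (1−p*)·-66.1550]/1.13 = 31.2420. B = V − Δ·S = -204.7080.
(0,0): S=195.0000. Δ = (V_up−V_dn)/(S_up−S_dn) = (31.2420−-68.2080)/(235.9500−136.5000) = 1.0000. V = [p*·31.2420 + (1−p*)·-68.2080]/1.13 = 13.8425. B = V − Δ·S = -181.1575.
Check: Δ(0,0)·S0 + B(0,0) = 13.8425 = V0.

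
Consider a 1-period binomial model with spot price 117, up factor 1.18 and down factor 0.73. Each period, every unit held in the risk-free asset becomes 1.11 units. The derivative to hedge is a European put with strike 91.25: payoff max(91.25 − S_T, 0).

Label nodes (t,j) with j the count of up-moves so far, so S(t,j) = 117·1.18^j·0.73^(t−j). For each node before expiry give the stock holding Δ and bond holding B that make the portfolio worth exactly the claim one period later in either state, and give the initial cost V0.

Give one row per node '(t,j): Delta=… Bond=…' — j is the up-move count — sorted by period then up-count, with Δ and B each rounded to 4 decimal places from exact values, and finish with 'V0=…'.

(0,0): Delta=-0.1109 Bond=13.7962
V0=0.8184

Risk-neutral probability p* = (R−d)/(u−d) = (1.11−0.73)/(1.18−0.73) = 0.8444.
Payoff layer (t=1): V(1,0)=5.8400, V(1,1)=0.0000
(0,0): S=117.0000. Δ = (V_up−V_dn)/(S_up−S_dn) = (0.0000−5.8400)/(138.0600−85.4100) = -0.1109. V = [p*·0.0000 + (1−p*)·5.8400]/1.11 = 0.8184. B = V − Δ·S = 13.7962.
Root portfolio cost Δ·117+B reproduces V0=0.8184.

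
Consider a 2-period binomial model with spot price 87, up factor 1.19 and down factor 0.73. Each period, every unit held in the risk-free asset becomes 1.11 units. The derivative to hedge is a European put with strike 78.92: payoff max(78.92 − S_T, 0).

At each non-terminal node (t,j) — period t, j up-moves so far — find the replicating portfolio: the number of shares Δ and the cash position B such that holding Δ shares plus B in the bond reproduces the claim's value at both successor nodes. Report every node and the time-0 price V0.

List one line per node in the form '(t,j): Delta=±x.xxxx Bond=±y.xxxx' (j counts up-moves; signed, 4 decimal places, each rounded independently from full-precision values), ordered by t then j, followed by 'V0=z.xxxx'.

(0,0): Delta=-0.1765 Bond=16.9382
(1,0): Delta=-1.0000 Bond=71.0991
(1,1): Delta=-0.0702 Bond=7.7914
V0=1.5789

Since d<R<u, set p* = (R−d)/(u−d) = 0.8261; price each node as the discounted p*-expectation of its children.
Payoff layer (t=2): V(2,0)=32.5577, V(2,1)=3.3431, V(2,2)=0.0000
Node (1,0) S=63.5100: V=(p*·3.3431+(1−p*)·32.5577)/1.11=7.5891; Δ=(3.3431−32.5577)/(75.5769−46.3623)=-1.0000; B=V−Δ·S=71.0991
Node (1,1) S=103.5300: V=(p*·0.0000+(1−p*)·3.3431)/1.11=0.5238; Δ=(0.0000−3.3431)/(123.2007−75.5769)=-0.0702; B=V−Δ·S=7.7914
Node (0,0) S=87.0000: V=(p*·0.5238+(1−p*)·7.5891)/1.11=1.5789; Δ=(0.5238−7.5891)/(103.5300−63.5100)=-0.1765; B=V−Δ·S=16.9382
Root portfolio cost Δ·87+B reproduces V0=1.5789.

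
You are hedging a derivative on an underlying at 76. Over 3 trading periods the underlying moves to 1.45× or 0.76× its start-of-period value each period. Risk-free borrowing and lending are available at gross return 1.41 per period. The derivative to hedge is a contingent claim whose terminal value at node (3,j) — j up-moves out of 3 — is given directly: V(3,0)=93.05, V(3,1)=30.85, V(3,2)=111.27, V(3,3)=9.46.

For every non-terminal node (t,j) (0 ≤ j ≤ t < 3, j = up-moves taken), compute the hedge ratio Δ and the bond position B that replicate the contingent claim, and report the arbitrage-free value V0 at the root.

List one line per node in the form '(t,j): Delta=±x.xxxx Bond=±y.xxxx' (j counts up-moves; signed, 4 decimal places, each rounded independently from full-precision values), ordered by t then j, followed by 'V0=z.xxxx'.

(0,0): Delta=-0.7844 Bond=68.6691
(1,0): Delta=1.2840 Bond=-22.6428
(1,1): Delta=-0.8511 Bond=104.1752
(2,0): Delta=-2.0535 Bond=114.5817
(2,1): Delta=1.3916 Bond=-40.9422
(2,2): Delta=-0.9234 Bond=158.4458
V0=9.0582

Since d<R<u, set p* = (R−d)/(u−d) = 0.9420; price each node as the discounted p*-expectation of its children.
Terminal payoffs: V(3,0)=93.0500, V(3,1)=30.8500, V(3,2)=111.2700, V(3,3)=9.4600
  t=2,j=0: stock 43.8976 → up 63.6515 (V=30.8500), down 33.3622 (V=93.0500). Price 24.4367; hedge Δ=-2.0535, bond B=114.5817.
  t=2,j=1: stock 83.7520 → up 121.4404 (V=111.2700), down 63.6515 (V=30.8500). Price 75.6085; hedge Δ=1.3916, bond B=-40.9422.
  t=2,j=2: stock 159.7900 → up 231.6955 (V=9.4600), down 121.4404 (V=111.2700). Price 10.8951; hedge Δ=-0.9234, bond B=158.4458.
  t=1,j=0: stock 57.7600 → up 83.7520 (V=75.6085), down 43.8976 (V=24.4367). Price 51.5192; hedge Δ=1.2840, bond B=-22.6428.
  t=1,j=1: stock 110.2000 → up 159.7900 (V=10.8951), down 83.7520 (V=75.6085). Price 10.3876; hedge Δ=-0.8511, bond B=104.1752.
  t=0,j=0: stock 76.0000 → up 110.2000 (V=10.3876), down 57.7600 (V=51.5192). Price 9.0582; hedge Δ=-0.7844, bond B=68.6691.
Check: Δ(0,0)·S0 + B(0,0) = 9.0582 = V0.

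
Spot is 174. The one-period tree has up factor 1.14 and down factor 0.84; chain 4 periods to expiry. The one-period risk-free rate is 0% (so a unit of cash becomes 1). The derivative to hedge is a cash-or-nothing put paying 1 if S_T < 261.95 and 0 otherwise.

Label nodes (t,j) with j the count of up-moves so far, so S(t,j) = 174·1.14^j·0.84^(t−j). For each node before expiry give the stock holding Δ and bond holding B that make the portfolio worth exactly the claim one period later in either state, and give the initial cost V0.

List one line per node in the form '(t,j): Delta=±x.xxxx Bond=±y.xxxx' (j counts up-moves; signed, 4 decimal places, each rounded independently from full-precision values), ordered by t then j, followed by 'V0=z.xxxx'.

Under the risk-neutral measure, an up-move has probability p* = (R−d)/(u−d) = 0.5333 and values discount at R = 1.
Terminal payoffs: V(4,0)=1.0000, V(4,1)=1.0000, V(4,2)=1.0000, V(4,3)=1.0000, V(4,4)=0.0000
  t=3,j=0: stock 103.1305 → up 117.5688 (V=1.0000), down 86.6296 (V=1.0000). Price 1.0000; hedge Δ=0.0000, bond B=1.0000.
  t=3,j=1: stock 139.9628 → up 159.5576 (V=1.0000), down 117.5688 (V=1.0000). Price 1.0000; hedge Δ=0.0000, bond B=1.0000.
  t=3,j=2: stock 189.9495 → up 216.5425 (V=1.0000), down 159.5576 (V=1.0000). Price 1.0000; hedge Δ=0.0000, bond B=1.0000.
  t=3,j=3: stock 257.7887 → up 293.8791 (V=0.0000), down 216.5425 (V=1.0000). Price 0.4667; hedge Δ=-0.0129, bond B=3.8000.
  t=2,j=0: stock 122.7744 → up 139.9628 (V=1.0000), down 103.1305 (V=1.0000). Price 1.0000; hedge Δ=0.0000, bond B=1.0000.
  t=2,j=1: stock 166.6224 → up 189.9495 (V=1.0000), down 139.9628 (V=1.0000). Price 1.0000; hedge Δ=0.0000, bond B=1.0000.
  t=2,j=2: stock 226.1304 → up 257.7887 (V=0.4667), down 189.9495 (V=1.0000). Price 0.7156; hedge Δ=-0.0079, bond B=2.4933.
  t=1,j=0: stock 146.1600 → up 166.6224 (V=1.0000), down 122.7744 (V=1.0000). Price 1.0000; hedge Δ=0.0000, bond B=1.0000.
  t=1,j=1: stock 198.3600 → up 226.1304 (V=0.7156), down 166.6224 (V=1.0000). Price 0.8483; hedge Δ=-0.0048, bond B=1.7964.
  t=0,j=0: stock 174.0000 → up 198.3600 (V=0.8483), down 146.1600 (V=1.0000). Price 0.9191; hedge Δ=-0.0029, bond B=1.4248.
Root portfolio cost Δ·174+B reproduces V0=0.9191.

(0,0): Delta=-0.0029 Bond=1.4248
(1,0): Delta=0.0000 Bond=1.0000
(1,1): Delta=-0.0048 Bond=1.7964
(2,0): Delta=0.0000 Bond=1.0000
(2,1): Delta=0.0000 Bond=1.0000
(2,2): Delta=-0.0079 Bond=2.4933
(3,0): Delta=0.0000 Bond=1.0000
(3,1): Delta=0.0000 Bond=1.0000
(3,2): Delta=0.0000 Bond=1.0000
(3,3): Delta=-0.0129 Bond=3.8000
V0=0.9191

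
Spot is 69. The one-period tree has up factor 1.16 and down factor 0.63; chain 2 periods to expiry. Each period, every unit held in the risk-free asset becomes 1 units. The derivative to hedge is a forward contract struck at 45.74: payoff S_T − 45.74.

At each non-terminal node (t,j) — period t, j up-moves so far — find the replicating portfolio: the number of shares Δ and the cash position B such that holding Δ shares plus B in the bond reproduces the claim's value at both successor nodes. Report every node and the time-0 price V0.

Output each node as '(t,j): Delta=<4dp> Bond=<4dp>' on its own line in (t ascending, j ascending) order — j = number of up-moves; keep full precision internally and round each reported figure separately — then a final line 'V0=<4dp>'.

(0,0): Delta=1.0000 Bond=-45.7400
(1,0): Delta=1.0000 Bond=-45.7400
(1,1): Delta=1.0000 Bond=-45.7400
V0=23.2600

Since d<R<u, set p* = (R−d)/(u−d) = 0.6981; price each node as the discounted p*-expectation of its children.
At expiry t=2: V(2,0)=-18.3539, V(2,1)=4.6852, V(2,2)=47.1064
Node (1,0) S=43.4700: V=(p*·4.6852+(1−p*)·-18.3539)/1=-2.2700; Δ=(4.6852−-18.3539)/(50.4252−27.3861)=1.0000; B=V−Δ·S=-45.7400
Node (1,1) S=80.0400: V=(p*·47.1064+(1−p*)·4.6852)/1=34.3000; Δ=(47.1064−4.6852)/(92.8464−50.4252)=1.0000; B=V−Δ·S=-45.7400
Node (0,0) S=69.0000: V=(p*·34.3000+(1−p*)·-2.2700)/1=23.2600; Δ=(34.3000−-2.2700)/(80.0400−43.4700)=1.0000; B=V−Δ·S=-45.7400
Root portfolio cost Δ·69+B reproduces V0=23.2600.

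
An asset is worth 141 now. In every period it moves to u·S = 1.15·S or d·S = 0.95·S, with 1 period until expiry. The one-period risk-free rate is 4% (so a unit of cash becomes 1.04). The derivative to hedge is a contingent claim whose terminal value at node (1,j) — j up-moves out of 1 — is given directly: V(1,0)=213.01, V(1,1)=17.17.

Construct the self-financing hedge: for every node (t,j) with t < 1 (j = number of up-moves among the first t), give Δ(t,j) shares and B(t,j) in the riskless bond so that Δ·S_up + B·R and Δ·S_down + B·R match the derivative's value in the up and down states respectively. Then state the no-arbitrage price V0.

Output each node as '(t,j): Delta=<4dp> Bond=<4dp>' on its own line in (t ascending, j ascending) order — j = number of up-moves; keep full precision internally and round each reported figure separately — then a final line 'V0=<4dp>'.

(0,0): Delta=-6.9447 Bond=1099.2788
V0=120.0788

No-arbitrage ⇒ martingale measure with p* = (R−d)/(u−d) = 0.4500.
Terminal values V(1,·): V(1,0)=213.0100, V(1,1)=17.1700
  t=0,j=0: stock 141.0000 → up 162.1500 (V=17.1700), down 133.9500 (V=213.0100). Price 120.0788; hedge Δ=-6.9447, bond B=1099.2788.
The time-0 hedge costs 120.0788, which is the no-arbitrage price.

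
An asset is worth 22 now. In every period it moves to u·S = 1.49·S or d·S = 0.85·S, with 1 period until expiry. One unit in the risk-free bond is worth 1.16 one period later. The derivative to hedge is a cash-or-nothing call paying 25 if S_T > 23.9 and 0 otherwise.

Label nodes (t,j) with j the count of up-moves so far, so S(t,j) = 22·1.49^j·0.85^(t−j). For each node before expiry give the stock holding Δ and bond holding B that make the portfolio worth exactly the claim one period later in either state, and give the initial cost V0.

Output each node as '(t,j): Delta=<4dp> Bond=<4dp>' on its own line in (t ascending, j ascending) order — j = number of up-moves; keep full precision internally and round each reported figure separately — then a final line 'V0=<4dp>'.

(0,0): Delta=1.7756 Bond=-28.6234
V0=10.4391

Risk-neutral probability p* = (R−d)/(u−d) = (1.16−0.85)/(1.49−0.85) = 0.4844.
At expiry t=1: V(1,0)=0.0000, V(1,1)=25.0000
Node (0,0) S=22.0000: V=(p*·25.0000+(1−p*)·0.0000)/1.16=10.4391; Δ=(25.0000−0.0000)/(32.7800−18.7000)=1.7756; B=V−Δ·S=-28.6234
The time-0 hedge costs 10.4391, which is the no-arbitrage price.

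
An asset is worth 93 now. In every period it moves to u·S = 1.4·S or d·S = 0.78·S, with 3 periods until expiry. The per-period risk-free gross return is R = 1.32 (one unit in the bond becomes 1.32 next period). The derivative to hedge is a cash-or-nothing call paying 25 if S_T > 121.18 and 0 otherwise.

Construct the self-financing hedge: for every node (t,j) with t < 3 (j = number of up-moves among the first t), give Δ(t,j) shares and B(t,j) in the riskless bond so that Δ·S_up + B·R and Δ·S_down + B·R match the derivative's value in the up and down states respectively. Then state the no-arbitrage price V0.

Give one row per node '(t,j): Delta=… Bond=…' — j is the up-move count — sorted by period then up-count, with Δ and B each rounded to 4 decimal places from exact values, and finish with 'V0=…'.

No-arbitrage ⇒ martingale measure with p* = (R−d)/(u−d) = 0.8710.
Terminal values V(3,·): V(3,0)=0.0000, V(3,1)=0.0000, V(3,2)=25.0000, V(3,3)=25.0000
(2,0): S=56.5812. Δ = (V_up−V_dn)/(S_up−S_dn) = (0.0000−0.0000)/(79.2137−44.1333) = 0.0000. V = [p*·0.0000 + (1−p*)·0.0000]/1.32 = 0.0000. B = V − Δ·S = 0.0000.
(2,1): S=101.5560. Δ = (V_up−V_dn)/(S_up−S_dn) = (25.0000−0.0000)/(142.1784−79.2137) = 0.3970. V = [p*·25.0000 + (1−p*)·0.0000]/1.32 = 16.4956. B = V − Δ·S = -23.8270.
(2,2): S=182.2800. Δ = (V_up−V_dn)/(S_up−S_dn) = (25.0000−25.0000)/(255.1920−142.1784) = 0.0000. V = [p*·25.0000 + (1−p*)·25.0000]/1.32 = 18.9394. B = V − Δ·S = 18.9394.
(1,0): S=72.5400. Δ = (V_up−V_dn)/(S_up−S_dn) = (16.4956−0.0000)/(101.5560−56.5812) = 0.3668. V = [p*·16.4956 + (1−p*)·0.0000]/1.32 = 10.8842. B = V − Δ·S = -15.7216.
(1,1): S=130.2000. Δ = (V_up−V_dn)/(S_up−S_dn) = (18.9394−16.4956)/(182.2800−101.5560) = 0.0303. V = [p*·18.9394 + (1−p*)·16.4956]/1.32 = 14.1091. B = V − Δ·S = 10.1675.
(0,0): S=93.0000. Δ = (V_up−V_dn)/(S_up−S_dn) = (14.1091−10.8842)/(130.2000−72.5400) = 0.0559. V = [p*·14.1091 + (1−p*)·10.8842]/1.32 = 10.3735. B = V − Δ·S = 5.1720.
Check: Δ(0,0)·S0 + B(0,0) = 10.3735 = V0.

(0,0): Delta=0.0559 Bond=5.1720
(1,0): Delta=0.3668 Bond=-15.7216
(1,1): Delta=0.0303 Bond=10.1675
(2,0): Delta=0.0000 Bond=0.0000
(2,1): Delta=0.3970 Bond=-23.8270
(2,2): Delta=0.0000 Bond=18.9394
V0=10.3735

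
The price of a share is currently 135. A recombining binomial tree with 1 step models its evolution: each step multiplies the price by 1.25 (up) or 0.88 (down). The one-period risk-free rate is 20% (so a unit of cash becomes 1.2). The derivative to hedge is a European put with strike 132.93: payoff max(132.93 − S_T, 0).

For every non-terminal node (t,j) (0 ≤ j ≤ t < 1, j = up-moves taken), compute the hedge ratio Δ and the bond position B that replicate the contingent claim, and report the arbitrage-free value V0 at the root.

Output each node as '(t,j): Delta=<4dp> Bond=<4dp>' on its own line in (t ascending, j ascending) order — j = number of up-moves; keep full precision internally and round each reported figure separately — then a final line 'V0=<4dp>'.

(0,0): Delta=-0.2829 Bond=39.7804
V0=1.5912

The replicating-portfolio and risk-neutral prices coincide; use p* = (1.2−0.88)/(1.25−0.88) = 0.8649 for the latter.
Terminal payoffs: V(1,0)=14.1300, V(1,1)=0.0000
Node (0,0) S=135.0000: V=(p*·0.0000+(1−p*)·14.1300)/1.2=1.5912; Δ=(0.0000−14.1300)/(168.7500−118.8000)=-0.2829; B=V−Δ·S=39.7804
The time-0 hedge costs 1.5912, which is the no-arbitrage price.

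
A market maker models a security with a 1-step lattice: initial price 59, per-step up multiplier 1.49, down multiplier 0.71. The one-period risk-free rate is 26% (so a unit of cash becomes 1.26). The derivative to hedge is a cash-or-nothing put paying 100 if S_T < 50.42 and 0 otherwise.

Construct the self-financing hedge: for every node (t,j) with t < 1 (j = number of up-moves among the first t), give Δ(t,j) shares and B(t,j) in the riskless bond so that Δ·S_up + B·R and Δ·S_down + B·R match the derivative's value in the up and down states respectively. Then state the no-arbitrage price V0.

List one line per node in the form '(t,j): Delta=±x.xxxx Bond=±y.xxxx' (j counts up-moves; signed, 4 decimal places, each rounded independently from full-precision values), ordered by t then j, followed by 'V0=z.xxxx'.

(0,0): Delta=-2.1730 Bond=151.6077
V0=23.4025

The replicating-portfolio and risk-neutral prices coincide; use p* = (1.26−0.71)/(1.49−0.71) = 0.7051 for the latter.
Terminal values V(1,·): V(1,0)=100.0000, V(1,1)=0.0000
  t=0,j=0: stock 59.0000 → up 87.9100 (V=0.0000), down 41.8900 (V=100.0000). Price 23.4025; hedge Δ=-2.1730, bond B=151.6077.
The time-0 hedge costs 23.4025, which is the no-arbitrage price.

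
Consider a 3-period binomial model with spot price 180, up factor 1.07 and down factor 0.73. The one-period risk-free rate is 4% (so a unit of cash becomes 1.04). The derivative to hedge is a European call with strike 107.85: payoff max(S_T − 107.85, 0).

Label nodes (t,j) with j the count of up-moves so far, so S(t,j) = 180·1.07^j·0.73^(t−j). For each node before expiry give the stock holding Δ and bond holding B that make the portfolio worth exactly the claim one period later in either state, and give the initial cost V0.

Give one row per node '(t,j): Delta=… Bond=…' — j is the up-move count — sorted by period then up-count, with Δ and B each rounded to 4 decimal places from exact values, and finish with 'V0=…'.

Since d<R<u, set p* = (R−d)/(u−d) = 0.9118; price each node as the discounted p*-expectation of its children.
At expiry t=3: V(3,0)=0.0000, V(3,1)=0.0000, V(3,2)=42.5899, V(3,3)=112.6577
Node (2,0) S=95.9220: V=(p*·0.0000+(1−p*)·0.0000)/1.04=0.0000; Δ=(0.0000−0.0000)/(102.6365−70.0231)=0.0000; B=V−Δ·S=0.0000
Node (2,1) S=140.5980: V=(p*·42.5899+(1−p*)·0.0000)/1.04=37.3384; Δ=(42.5899−0.0000)/(150.4399−102.6365)=0.8909; B=V−Δ·S=-87.9259
Node (2,2) S=206.0820: V=(p*·112.6577+(1−p*)·42.5899)/1.04=102.3801; Δ=(112.6577−42.5899)/(220.5077−150.4399)=1.0000; B=V−Δ·S=-103.7019
Node (1,0) S=131.4000: V=(p*·37.3384+(1−p*)·0.0000)/1.04=32.7345; Δ=(37.3384−0.0000)/(140.5980−95.9220)=0.8358; B=V−Δ·S=-77.0844
Node (1,1) S=192.6000: V=(p*·102.3801+(1−p*)·37.3384)/1.04=92.9241; Δ=(102.3801−37.3384)/(206.0820−140.5980)=0.9932; B=V−Δ·S=-98.3749
Node (0,0) S=180.0000: V=(p*·92.9241+(1−p*)·32.7345)/1.04=84.2435; Δ=(92.9241−32.7345)/(192.6000−131.4000)=0.9835; B=V−Δ·S=-92.7849
The time-0 hedge costs 84.2435, which is the no-arbitrage price.

(0,0): Delta=0.9835 Bond=-92.7849
(1,0): Delta=0.8358 Bond=-77.0844
(1,1): Delta=0.9932 Bond=-98.3749
(2,0): Delta=0.0000 Bond=0.0000
(2,1): Delta=0.8909 Bond=-87.9259
(2,2): Delta=1.0000 Bond=-103.7019
V0=84.2435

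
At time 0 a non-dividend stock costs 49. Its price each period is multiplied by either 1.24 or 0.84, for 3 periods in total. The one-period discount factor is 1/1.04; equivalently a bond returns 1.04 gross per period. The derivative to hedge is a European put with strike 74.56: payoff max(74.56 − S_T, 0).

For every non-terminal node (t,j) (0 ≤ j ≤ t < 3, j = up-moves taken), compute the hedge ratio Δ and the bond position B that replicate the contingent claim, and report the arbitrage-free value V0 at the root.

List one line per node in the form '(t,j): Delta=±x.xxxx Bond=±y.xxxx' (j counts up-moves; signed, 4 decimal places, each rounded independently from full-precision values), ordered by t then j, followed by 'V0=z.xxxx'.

(0,0): Delta=-0.7775 Bond=57.4790
(1,0): Delta=-1.0000 Bond=68.9349
(1,1): Delta=-0.6268 Bond=50.6215
(2,0): Delta=-1.0000 Bond=71.6923
(2,1): Delta=-1.0000 Bond=71.6923
(2,2): Delta=-0.3740 Bond=33.6004
V0=19.3799

Risk-neutral probability p* = (R−d)/(u−d) = (1.04−0.84)/(1.24−0.84) = 0.5000.
Terminal values V(3,·): V(3,0)=45.5175, V(3,1)=31.6877, V(3,2)=11.2724, V(3,3)=0.0000
Node (2,0) S=34.5744: V=(p*·31.6877+(1−p*)·45.5175)/1.04=37.1179; Δ=(31.6877−45.5175)/(42.8723−29.0425)=-1.0000; B=V−Δ·S=71.6923
Node (2,1) S=51.0384: V=(p*·11.2724+(1−p*)·31.6877)/1.04=20.6539; Δ=(11.2724−31.6877)/(63.2876−42.8723)=-1.0000; B=V−Δ·S=71.6923
Node (2,2) S=75.3424: V=(p*·0.0000+(1−p*)·11.2724)/1.04=5.4194; Δ=(0.0000−11.2724)/(93.4246−63.2876)=-0.3740; B=V−Δ·S=33.6004
Node (1,0) S=41.1600: V=(p*·20.6539+(1−p*)·37.1179)/1.04=27.7749; Δ=(20.6539−37.1179)/(51.0384−34.5744)=-1.0000; B=V−Δ·S=68.9349
Node (1,1) S=60.7600: V=(p*·5.4194+(1−p*)·20.6539)/1.04=12.5353; Δ=(5.4194−20.6539)/(75.3424−51.0384)=-0.6268; B=V−Δ·S=50.6215
Node (0,0) S=49.0000: V=(p*·12.5353+(1−p*)·27.7749)/1.04=19.3799; Δ=(12.5353−27.7749)/(60.7600−41.1600)=-0.7775; B=V−Δ·S=57.4790
The time-0 hedge costs 19.3799, which is the no-arbitrage price.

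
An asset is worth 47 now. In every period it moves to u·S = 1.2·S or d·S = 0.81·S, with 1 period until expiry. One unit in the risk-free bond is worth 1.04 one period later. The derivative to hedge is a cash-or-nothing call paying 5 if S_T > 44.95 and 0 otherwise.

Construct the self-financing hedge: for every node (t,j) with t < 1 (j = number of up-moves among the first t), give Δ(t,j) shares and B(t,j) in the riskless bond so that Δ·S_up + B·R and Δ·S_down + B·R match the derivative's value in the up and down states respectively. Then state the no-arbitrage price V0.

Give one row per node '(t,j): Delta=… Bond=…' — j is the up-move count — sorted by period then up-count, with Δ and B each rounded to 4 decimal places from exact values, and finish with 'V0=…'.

(0,0): Delta=0.2728 Bond=-9.9852
V0=2.8353

Risk-neutral probability p* = (R−d)/(u−d) = (1.04−0.81)/(1.2−0.81) = 0.5897.
Terminal payoffs: V(1,0)=0.0000, V(1,1)=5.0000
  t=0,j=0: stock 47.0000 → up 56.4000 (V=5.0000), down 38.0700 (V=0.0000). Price 2.8353; hedge Δ=0.2728, bond B=-9.9852.
The time-0 hedge costs 2.8353, which is the no-arbitrage price.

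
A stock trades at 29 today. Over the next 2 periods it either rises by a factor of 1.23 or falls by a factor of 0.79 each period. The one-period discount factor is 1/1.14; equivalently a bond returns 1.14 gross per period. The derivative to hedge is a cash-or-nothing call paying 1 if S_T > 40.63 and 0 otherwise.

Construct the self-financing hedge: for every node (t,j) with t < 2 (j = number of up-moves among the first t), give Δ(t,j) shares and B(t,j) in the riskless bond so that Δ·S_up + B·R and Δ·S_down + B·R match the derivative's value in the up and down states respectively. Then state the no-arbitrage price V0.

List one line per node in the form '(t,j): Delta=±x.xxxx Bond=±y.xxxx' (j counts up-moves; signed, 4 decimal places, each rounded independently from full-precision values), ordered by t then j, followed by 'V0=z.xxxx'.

Risk-neutral probability p* = (R−d)/(u−d) = (1.14−0.79)/(1.23−0.79) = 0.7955.
Terminal values V(2,·): V(2,0)=0.0000, V(2,1)=0.0000, V(2,2)=1.0000
Node (1,0) S=22.9100: V=(p*·0.0000+(1−p*)·0.0000)/1.14=0.0000; Δ=(0.0000−0.0000)/(28.1793−18.0989)=0.0000; B=V−Δ·S=0.0000
Node (1,1) S=35.6700: V=(p*·1.0000+(1−p*)·0.0000)/1.14=0.6978; Δ=(1.0000−0.0000)/(43.8741−28.1793)=0.0637; B=V−Δ·S=-1.5750
Node (0,0) S=29.0000: V=(p*·0.6978+(1−p*)·0.0000)/1.14=0.4869; Δ=(0.6978−0.0000)/(35.6700−22.9100)=0.0547; B=V−Δ·S=-1.0990
Self-financing check: at every node Δ·S+B equals the discounted successor values.

(0,0): Delta=0.0547 Bond=-1.0990
(1,0): Delta=0.0000 Bond=0.0000
(1,1): Delta=0.0637 Bond=-1.5750
V0=0.4869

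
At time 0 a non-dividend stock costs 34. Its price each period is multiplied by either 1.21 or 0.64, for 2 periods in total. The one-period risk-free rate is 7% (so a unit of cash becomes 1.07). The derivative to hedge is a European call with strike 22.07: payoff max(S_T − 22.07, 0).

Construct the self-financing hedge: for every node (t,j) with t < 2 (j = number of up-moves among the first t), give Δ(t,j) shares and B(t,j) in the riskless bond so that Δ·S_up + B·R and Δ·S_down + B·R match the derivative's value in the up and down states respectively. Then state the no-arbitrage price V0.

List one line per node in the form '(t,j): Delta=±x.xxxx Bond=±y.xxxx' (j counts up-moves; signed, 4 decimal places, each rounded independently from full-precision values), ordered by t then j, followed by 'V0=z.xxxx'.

Under the risk-neutral measure, an up-move has probability p* = (R−d)/(u−d) = 0.7544 and values discount at R = 1.07.
At expiry t=2: V(2,0)=0.0000, V(2,1)=4.2596, V(2,2)=27.7094
  t=1,j=0: stock 21.7600 → up 26.3296 (V=4.2596), down 13.9264 (V=0.0000). Price 3.0032; hedge Δ=0.3434, bond B=-4.4698.
  t=1,j=1: stock 41.1400 → up 49.7794 (V=27.7094), down 26.3296 (V=4.2596). Price 20.5138; hedge Δ=1.0000, bond B=-20.6262.
  t=0,j=0: stock 34.0000 → up 41.1400 (V=20.5138), down 21.7600 (V=3.0032). Price 15.1523; hedge Δ=0.9035, bond B=-15.5682.
Each (Δ,B) replicates both successor values, so the strategy is self-financing and V0 is arbitrage-free.

(0,0): Delta=0.9035 Bond=-15.5682
(1,0): Delta=0.3434 Bond=-4.4698
(1,1): Delta=1.0000 Bond=-20.6262
V0=15.1523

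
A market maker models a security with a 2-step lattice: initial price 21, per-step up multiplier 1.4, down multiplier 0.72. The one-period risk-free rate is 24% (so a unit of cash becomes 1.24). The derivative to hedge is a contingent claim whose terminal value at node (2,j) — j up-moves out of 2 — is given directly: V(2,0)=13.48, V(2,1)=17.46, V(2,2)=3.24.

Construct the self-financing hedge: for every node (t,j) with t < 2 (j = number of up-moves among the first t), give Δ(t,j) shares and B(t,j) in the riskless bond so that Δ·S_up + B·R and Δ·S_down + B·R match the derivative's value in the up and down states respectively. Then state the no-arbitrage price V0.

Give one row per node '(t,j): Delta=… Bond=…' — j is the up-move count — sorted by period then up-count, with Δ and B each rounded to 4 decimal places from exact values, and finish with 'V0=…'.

Since d<R<u, set p* = (R−d)/(u−d) = 0.7647; price each node as the discounted p*-expectation of its children.
Payoff layer (t=2): V(2,0)=13.4800, V(2,1)=17.4600, V(2,2)=3.2400
Node (1,0) S=15.1200: V=(p*·17.4600+(1−p*)·13.4800)/1.24=13.3254; Δ=(17.4600−13.4800)/(21.1680−10.8864)=0.3871; B=V−Δ·S=7.4725
Node (1,1) S=29.4000: V=(p*·3.2400+(1−p*)·17.4600)/1.24=5.3112; Δ=(3.2400−17.4600)/(41.1600−21.1680)=-0.7113; B=V−Δ·S=26.2230
Node (0,0) S=21.0000: V=(p*·5.3112+(1−p*)·13.3254)/1.24=5.8039; Δ=(5.3112−13.3254)/(29.4000−15.1200)=-0.5612; B=V−Δ·S=17.5896
The time-0 hedge costs 5.8039, which is the no-arbitrage price.

(0,0): Delta=-0.5612 Bond=17.5896
(1,0): Delta=0.3871 Bond=7.4725
(1,1): Delta=-0.7113 Bond=26.2230
V0=5.8039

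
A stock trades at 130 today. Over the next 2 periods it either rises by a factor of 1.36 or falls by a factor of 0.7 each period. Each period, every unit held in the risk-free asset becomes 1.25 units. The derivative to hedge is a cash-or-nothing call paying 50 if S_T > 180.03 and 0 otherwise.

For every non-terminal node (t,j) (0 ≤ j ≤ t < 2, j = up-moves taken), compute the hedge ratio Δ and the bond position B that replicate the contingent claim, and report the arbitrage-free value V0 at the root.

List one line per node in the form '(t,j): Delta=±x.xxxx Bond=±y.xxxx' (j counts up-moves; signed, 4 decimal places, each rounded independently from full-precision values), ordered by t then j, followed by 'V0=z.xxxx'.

(0,0): Delta=0.3885 Bond=-28.2828
(1,0): Delta=0.0000 Bond=0.0000
(1,1): Delta=0.4285 Bond=-42.4242
V0=22.2222

The replicating-portfolio and risk-neutral prices coincide; use p* = (1.25−0.7)/(1.36−0.7) = 0.8333 for the latter.
Terminal values V(2,·): V(2,0)=0.0000, V(2,1)=0.0000, V(2,2)=50.0000
(1,0): S=91.0000. Δ = (V_up−V_dn)/(S_up−S_dn) = (0.0000−0.0000)/(123.7600−63.7000) = 0.0000. V = [p*·0.0000 + (1−p*)·0.0000]/1.25 = 0.0000. B = V − Δ·S = 0.0000.
(1,1): S=176.8000. Δ = (V_up−V_dn)/(S_up−S_dn) = (50.0000−0.0000)/(240.4480−123.7600) = 0.4285. V = [p*·50.0000 + (1−p*)·0.0000]/1.25 = 33.3333. B = V − Δ·S = -42.4242.
(0,0): S=130.0000. Δ = (V_up−V_dn)/(S_up−S_dn) = (33.3333−0.0000)/(176.8000−91.0000) = 0.3885. V = [p*·33.3333 + (1−p*)·0.0000]/1.25 = 22.2222. B = V − Δ·S = -28.2828.
Check: Δ(0,0)·S0 + B(0,0) = 22.2222 = V0.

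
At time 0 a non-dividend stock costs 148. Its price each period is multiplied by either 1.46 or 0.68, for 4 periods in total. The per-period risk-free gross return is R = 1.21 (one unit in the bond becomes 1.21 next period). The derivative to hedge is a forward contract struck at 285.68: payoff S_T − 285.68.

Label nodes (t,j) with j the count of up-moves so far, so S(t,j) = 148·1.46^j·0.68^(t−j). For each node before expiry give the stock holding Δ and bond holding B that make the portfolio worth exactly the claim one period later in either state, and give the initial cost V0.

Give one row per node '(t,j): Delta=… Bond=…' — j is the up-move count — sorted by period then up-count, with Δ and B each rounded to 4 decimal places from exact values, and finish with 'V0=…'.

Under the risk-neutral measure, an up-move has probability p* = (R−d)/(u−d) = 0.6795 and values discount at R = 1.21.
At expiry t=4: V(4,0)=-254.0356, V(4,1)=-217.7375, V(4,2)=-139.8035, V(4,3)=27.5254, V(4,4)=386.7903
  t=3,j=0: stock 46.5359 → up 67.9425 (V=-217.7375), down 31.6444 (V=-254.0356). Price -189.5632; hedge Δ=1.0000, bond B=-236.0992.
  t=3,j=1: stock 99.9154 → up 145.8765 (V=-139.8035), down 67.9425 (V=-217.7375). Price -136.1838; hedge Δ=1.0000, bond B=-236.0992.
  t=3,j=2: stock 214.5242 → up 313.2054 (V=27.5254), down 145.8765 (V=-139.8035). Price -21.5749; hedge Δ=1.0000, bond B=-236.0992.
  t=3,j=3: stock 460.5961 → up 672.4703 (V=386.7903), down 313.2054 (V=27.5254). Price 224.4970; hedge Δ=1.0000, bond B=-236.0992.
  t=2,j=0: stock 68.4352 → up 99.9154 (V=-136.1838), down 46.5359 (V=-189.5632). Price -126.6881; hedge Δ=1.0000, bond B=-195.1233.
  t=2,j=1: stock 146.9344 → up 214.5242 (V=-21.5749), down 99.9154 (V=-136.1838). Price -48.1889; hedge Δ=1.0000, bond B=-195.1233.
  t=2,j=2: stock 315.4768 → up 460.5961 (V=224.4970), down 214.5242 (V=-21.5749). Price 120.3535; hedge Δ=1.0000, bond B=-195.1233.
  t=1,j=0: stock 100.6400 → up 146.9344 (V=-48.1889), down 68.4352 (V=-126.6881). Price -60.6189; hedge Δ=1.0000, bond B=-161.2589.
  t=1,j=1: stock 216.0800 → up 315.4768 (V=120.3535), down 146.9344 (V=-48.1889). Price 54.8211; hedge Δ=1.0000, bond B=-161.2589.
  t=0,j=0: stock 148.0000 → up 216.0800 (V=54.8211), down 100.6400 (V=-60.6189). Price 14.7282; hedge Δ=1.0000, bond B=-133.2718.
Each (Δ,B) replicates both successor values, so the strategy is self-financing and V0 is arbitrage-free.

(0,0): Delta=1.0000 Bond=-133.2718
(1,0): Delta=1.0000 Bond=-161.2589
(1,1): Delta=1.0000 Bond=-161.2589
(2,0): Delta=1.0000 Bond=-195.1233
(2,1): Delta=1.0000 Bond=-195.1233
(2,2): Delta=1.0000 Bond=-195.1233
(3,0): Delta=1.0000 Bond=-236.0992
(3,1): Delta=1.0000 Bond=-236.0992
(3,2): Delta=1.0000 Bond=-236.0992
(3,3): Delta=1.0000 Bond=-236.0992
V0=14.7282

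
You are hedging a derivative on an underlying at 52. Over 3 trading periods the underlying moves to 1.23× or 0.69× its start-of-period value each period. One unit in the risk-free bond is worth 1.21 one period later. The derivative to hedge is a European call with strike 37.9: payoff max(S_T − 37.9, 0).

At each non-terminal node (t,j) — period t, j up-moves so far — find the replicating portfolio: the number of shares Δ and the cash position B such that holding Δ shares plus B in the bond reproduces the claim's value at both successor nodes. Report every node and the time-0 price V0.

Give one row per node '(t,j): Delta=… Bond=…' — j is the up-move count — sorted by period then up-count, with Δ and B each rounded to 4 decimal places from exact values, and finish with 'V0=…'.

Risk-neutral probability p* = (R−d)/(u−d) = (1.21−0.69)/(1.23−0.69) = 0.9630.
Terminal values V(3,·): V(3,0)=0.0000, V(3,1)=0.0000, V(3,2)=16.3829, V(3,3)=58.8651
(2,0): S=24.7572. Δ = (V_up−V_dn)/(S_up−S_dn) = (0.0000−0.0000)/(30.4514−17.0825) = 0.0000. V = [p*·0.0000 + (1−p*)·0.0000]/1.21 = 0.0000. B = V − Δ·S = 0.0000.
(2,1): S=44.1324. Δ = (V_up−V_dn)/(S_up−S_dn) = (16.3829−0.0000)/(54.2829−30.4514) = 0.6874. V = [p*·16.3829 + (1−p*)·0.0000]/1.21 = 13.0381. B = V − Δ·S = -17.3005.
(2,2): S=78.6708. Δ = (V_up−V_dn)/(S_up−S_dn) = (58.8651−16.3829)/(96.7651−54.2829) = 1.0000. V = [p*·58.8651 + (1−p*)·16.3829]/1.21 = 47.3485. B = V − Δ·S = -31.3223.
(1,0): S=35.8800. Δ = (V_up−V_dn)/(S_up−S_dn) = (13.0381−0.0000)/(44.1324−24.7572) = 0.6729. V = [p*·13.0381 + (1−p*)·0.0000]/1.21 = 10.3762. B = V − Δ·S = -13.7684.
(1,1): S=63.9600. Δ = (V_up−V_dn)/(S_up−S_dn) = (47.3485−13.0381)/(78.6708−44.1324) = 0.9934. V = [p*·47.3485 + (1−p*)·13.0381]/1.21 = 38.0808. B = V − Δ·S = -25.4570.
(0,0): S=52.0000. Δ = (V_up−V_dn)/(S_up−S_dn) = (38.0808−10.3762)/(63.9600−35.8800) = 0.9866. V = [p*·38.0808 + (1−p*)·10.3762]/1.21 = 30.6237. B = V − Δ·S = -20.6811.
Check: Δ(0,0)·S0 + B(0,0) = 30.6237 = V0.

(0,0): Delta=0.9866 Bond=-20.6811
(1,0): Delta=0.6729 Bond=-13.7684
(1,1): Delta=0.9934 Bond=-25.4570
(2,0): Delta=0.0000 Bond=0.0000
(2,1): Delta=0.6874 Bond=-17.3005
(2,2): Delta=1.0000 Bond=-31.3223
V0=30.6237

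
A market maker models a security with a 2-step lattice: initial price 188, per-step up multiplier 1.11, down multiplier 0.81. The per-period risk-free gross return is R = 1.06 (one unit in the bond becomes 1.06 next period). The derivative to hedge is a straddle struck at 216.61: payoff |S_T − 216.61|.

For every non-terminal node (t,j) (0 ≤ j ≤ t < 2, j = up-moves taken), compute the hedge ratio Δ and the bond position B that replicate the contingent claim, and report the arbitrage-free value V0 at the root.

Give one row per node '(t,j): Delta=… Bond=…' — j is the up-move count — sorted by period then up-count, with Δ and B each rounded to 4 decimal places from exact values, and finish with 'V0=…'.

Since d<R<u, set p* = (R−d)/(u−d) = 0.8333; price each node as the discounted p*-expectation of its children.
Terminal values V(2,·): V(2,0)=93.2632, V(2,1)=47.5792, V(2,2)=15.0248
(1,0): S=152.2800. Δ = (V_up−V_dn)/(S_up−S_dn) = (47.5792−93.2632)/(169.0308−123.3468) = -1.0000. V = [p*·47.5792 + (1−p*)·93.2632]/1.06 = 52.0691. B = V − Δ·S = 204.3491.
(1,1): S=208.6800. Δ = (V_up−V_dn)/(S_up−S_dn) = (15.0248−47.5792)/(231.6348−169.0308) = -0.5200. V = [p*·15.0248 + (1−p*)·47.5792]/1.06 = 19.2930. B = V − Δ·S = 127.8076.
(0,0): S=188.0000. Δ = (V_up−V_dn)/(S_up−S_dn) = (19.2930−52.0691)/(208.6800−152.2800) = -0.5811. V = [p*·19.2930 + (1−p*)·52.0691]/1.06 = 23.3544. B = V − Δ·S = 132.6080.
Each (Δ,B) replicates both successor values, so the strategy is self-financing and V0 is arbitrage-free.

(0,0): Delta=-0.5811 Bond=132.6080
(1,0): Delta=-1.0000 Bond=204.3491
(1,1): Delta=-0.5200 Bond=127.8076
V0=23.3544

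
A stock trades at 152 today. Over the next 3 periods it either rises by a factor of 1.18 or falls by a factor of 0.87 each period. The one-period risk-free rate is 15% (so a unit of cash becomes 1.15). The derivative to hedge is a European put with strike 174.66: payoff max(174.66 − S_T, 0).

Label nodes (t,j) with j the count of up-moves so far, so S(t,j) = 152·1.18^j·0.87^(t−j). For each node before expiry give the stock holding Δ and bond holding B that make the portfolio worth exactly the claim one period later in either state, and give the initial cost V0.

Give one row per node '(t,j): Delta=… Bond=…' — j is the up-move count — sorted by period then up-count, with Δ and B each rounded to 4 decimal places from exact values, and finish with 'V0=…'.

No-arbitrage ⇒ martingale measure with p* = (R−d)/(u−d) = 0.9032.
Payoff layer (t=3): V(3,0)=74.5675, V(3,1)=38.9024, V(3,2)=0.0000, V(3,3)=0.0000
  t=2,j=0: stock 115.0488 → up 135.7576 (V=38.9024), down 100.0925 (V=74.5675). Price 36.8295; hedge Δ=-1.0000, bond B=151.8783.
  t=2,j=1: stock 156.0432 → up 184.1310 (V=0.0000), down 135.7576 (V=38.9024). Price 3.2737; hedge Δ=-0.8042, bond B=128.7654.
  t=2,j=2: stock 211.6448 → up 249.7409 (V=0.0000), down 184.1310 (V=0.0000). Price 0.0000; hedge Δ=0.0000, bond B=0.0000.
  t=1,j=0: stock 132.2400 → up 156.0432 (V=3.2737), down 115.0488 (V=36.8295). Price 5.6705; hedge Δ=-0.8185, bond B=113.9149.
  t=1,j=1: stock 179.3600 → up 211.6448 (V=0.0000), down 156.0432 (V=3.2737). Price 0.2755; hedge Δ=-0.0589, bond B=10.8358.
  t=0,j=0: stock 152.0000 → up 179.3600 (V=0.2755), down 132.2400 (V=5.6705). Price 0.6935; hedge Δ=-0.1145, bond B=18.0967.
Check: Δ(0,0)·S0 + B(0,0) = 0.6935 = V0.

(0,0): Delta=-0.1145 Bond=18.0967
(1,0): Delta=-0.8185 Bond=113.9149
(1,1): Delta=-0.0589 Bond=10.8358
(2,0): Delta=-1.0000 Bond=151.8783
(2,1): Delta=-0.8042 Bond=128.7654
(2,2): Delta=0.0000 Bond=0.0000
V0=0.6935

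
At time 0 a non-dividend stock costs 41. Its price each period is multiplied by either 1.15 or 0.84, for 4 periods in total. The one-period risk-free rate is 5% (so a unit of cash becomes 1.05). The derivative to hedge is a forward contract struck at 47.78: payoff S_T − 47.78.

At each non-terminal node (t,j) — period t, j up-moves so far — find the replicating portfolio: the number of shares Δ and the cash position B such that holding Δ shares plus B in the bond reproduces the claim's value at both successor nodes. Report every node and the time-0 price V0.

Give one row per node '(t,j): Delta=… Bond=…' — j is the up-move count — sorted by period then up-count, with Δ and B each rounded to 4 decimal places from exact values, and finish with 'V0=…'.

Under the risk-neutral measure, an up-move has probability p* = (R−d)/(u−d) = 0.6774 and values discount at R = 1.05.
Payoff layer (t=4): V(4,0)=-27.3673, V(4,1)=-19.8340, V(4,2)=-9.5206, V(4,3)=4.5989, V(4,4)=23.9293
Node (3,0) S=24.3009: V=(p*·-19.8340+(1−p*)·-27.3673)/1.05=-21.2039; Δ=(-19.8340−-27.3673)/(27.9460−20.4127)=1.0000; B=V−Δ·S=-45.5048
Node (3,1) S=33.2690: V=(p*·-9.5206+(1−p*)·-19.8340)/1.05=-12.2357; Δ=(-9.5206−-19.8340)/(38.2594−27.9460)=1.0000; B=V−Δ·S=-45.5048
Node (3,2) S=45.5469: V=(p*·4.5989+(1−p*)·-9.5206)/1.05=0.0421; Δ=(4.5989−-9.5206)/(52.3789−38.2594)=1.0000; B=V−Δ·S=-45.5048
Node (3,3) S=62.3559: V=(p*·23.9293+(1−p*)·4.5989)/1.05=16.8511; Δ=(23.9293−4.5989)/(71.7093−52.3789)=1.0000; B=V−Δ·S=-45.5048
Node (2,0) S=28.9296: V=(p*·-12.2357+(1−p*)·-21.2039)/1.05=-14.4083; Δ=(-12.2357−-21.2039)/(33.2690−24.3009)=1.0000; B=V−Δ·S=-43.3379
Node (2,1) S=39.6060: V=(p*·0.0421+(1−p*)·-12.2357)/1.05=-3.7319; Δ=(0.0421−-12.2357)/(45.5469−33.2690)=1.0000; B=V−Δ·S=-43.3379
Node (2,2) S=54.2225: V=(p*·16.8511+(1−p*)·0.0421)/1.05=10.8846; Δ=(16.8511−0.0421)/(62.3559−45.5469)=1.0000; B=V−Δ·S=-43.3379
Node (1,0) S=34.4400: V=(p*·-3.7319+(1−p*)·-14.4083)/1.05=-6.8342; Δ=(-3.7319−-14.4083)/(39.6060−28.9296)=1.0000; B=V−Δ·S=-41.2742
Node (1,1) S=47.1500: V=(p*·10.8846+(1−p*)·-3.7319)/1.05=5.8758; Δ=(10.8846−-3.7319)/(54.2225−39.6060)=1.0000; B=V−Δ·S=-41.2742
Node (0,0) S=41.0000: V=(p*·5.8758+(1−p*)·-6.8342)/1.05=1.6913; Δ=(5.8758−-6.8342)/(47.1500−34.4400)=1.0000; B=V−Δ·S=-39.3087
Each (Δ,B) replicates both successor values, so the strategy is self-financing and V0 is arbitrage-free.

(0,0): Delta=1.0000 Bond=-39.3087
(1,0): Delta=1.0000 Bond=-41.2742
(1,1): Delta=1.0000 Bond=-41.2742
(2,0): Delta=1.0000 Bond=-43.3379
(2,1): Delta=1.0000 Bond=-43.3379
(2,2): Delta=1.0000 Bond=-43.3379
(3,0): Delta=1.0000 Bond=-45.5048
(3,1): Delta=1.0000 Bond=-45.5048
(3,2): Delta=1.0000 Bond=-45.5048
(3,3): Delta=1.0000 Bond=-45.5048
V0=1.6913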